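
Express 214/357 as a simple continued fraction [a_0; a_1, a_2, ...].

[0; 1, 1, 2, 71]

Run the Euclidean algorithm on 214 and 357; the successive quotients are the partial quotients a_0, a_1, ... (each step inverts the fractional part left over by the previous one):
  214 = 0*357 + 214, so a_0 = 0.
  357 = 1*214 + 143, so a_1 = 1.
  214 = 1*143 + 71, so a_2 = 1.
  143 = 2*71 + 1, so a_3 = 2.
  71 = 71*1 + 0, so a_4 = 71.
The remainder reaches 0 after 5 divisions, so the expansion has 5 partial quotients, read off in order.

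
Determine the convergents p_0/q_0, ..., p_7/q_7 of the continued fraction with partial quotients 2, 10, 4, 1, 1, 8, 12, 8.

Using the convergent recurrence p_i = a_i*p_{i-1} + p_{i-2}, q_i = a_i*q_{i-1} + q_{i-2} with p_{-2}=0, p_{-1}=1, q_{-2}=1, q_{-1}=0:
  i=0: a_0=2, p_0 = 2*1 + 0 = 2, q_0 = 2*0 + 1 = 1.
  i=1: a_1=10, p_1 = 10*2 + 1 = 21, q_1 = 10*1 + 0 = 10.
  i=2: a_2=4, p_2 = 4*21 + 2 = 86, q_2 = 4*10 + 1 = 41.
  i=3: a_3=1, p_3 = 1*86 + 21 = 107, q_3 = 1*41 + 10 = 51.
  i=4: a_4=1, p_4 = 1*107 + 86 = 193, q_4 = 1*51 + 41 = 92.
  i=5: a_5=8, p_5 = 8*193 + 107 = 1651, q_5 = 8*92 + 51 = 787.
  i=6: a_6=12, p_6 = 12*1651 + 193 = 20005, q_6 = 12*787 + 92 = 9536.
  i=7: a_7=8, p_7 = 8*20005 + 1651 = 161691, q_7 = 8*9536 + 787 = 77075.

2/1, 21/10, 86/41, 107/51, 193/92, 1651/787, 20005/9536, 161691/77075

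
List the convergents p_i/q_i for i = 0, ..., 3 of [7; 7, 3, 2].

7/1, 50/7, 157/22, 364/51

Using the convergent recurrence p_i = a_i*p_{i-1} + p_{i-2}, q_i = a_i*q_{i-1} + q_{i-2} with p_{-2}=0, p_{-1}=1, q_{-2}=1, q_{-1}=0:
  i=0: a_0=7, p_0 = 7*1 + 0 = 7, q_0 = 7*0 + 1 = 1.
  i=1: a_1=7, p_1 = 7*7 + 1 = 50, q_1 = 7*1 + 0 = 7.
  i=2: a_2=3, p_2 = 3*50 + 7 = 157, q_2 = 3*7 + 1 = 22.
  i=3: a_3=2, p_3 = 2*157 + 50 = 364, q_3 = 2*22 + 7 = 51.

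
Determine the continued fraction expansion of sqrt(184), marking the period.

Write x_i = (sqrt(184) + m_i)/d_i with (m_0, d_0) = (0, 1). a_0 = floor(sqrt(184)) = 13, since 13^2 = 169 <= 184 < 196 = 14^2.
Iterate m_{i+1} = d_i*a_i - m_i, d_{i+1} = (184 - m_{i+1}^2)/d_i, a_{i+1} = floor((a_0 + m_{i+1})/d_{i+1}):
  m_1 = 1*13 - 0 = 13, d_1 = (184 - 13^2)/1 = 15/1 = 15, a_1 = floor((13 + 13)/15) = 1.
  m_2 = 15*1 - 13 = 2, d_2 = (184 - 2^2)/15 = 180/15 = 12, a_2 = floor((13 + 2)/12) = 1.
  m_3 = 12*1 - 2 = 10, d_3 = (184 - 10^2)/12 = 84/12 = 7, a_3 = floor((13 + 10)/7) = 3.
  m_4 = 7*3 - 10 = 11, d_4 = (184 - 11^2)/7 = 63/7 = 9, a_4 = floor((13 + 11)/9) = 2.
  m_5 = 9*2 - 11 = 7, d_5 = (184 - 7^2)/9 = 135/9 = 15, a_5 = floor((13 + 7)/15) = 1.
  m_6 = 15*1 - 7 = 8, d_6 = (184 - 8^2)/15 = 120/15 = 8, a_6 = floor((13 + 8)/8) = 2.
  m_7 = 8*2 - 8 = 8, d_7 = (184 - 8^2)/8 = 120/8 = 15, a_7 = floor((13 + 8)/15) = 1.
  m_8 = 15*1 - 8 = 7, d_8 = (184 - 7^2)/15 = 135/15 = 9, a_8 = floor((13 + 7)/9) = 2.
  m_9 = 9*2 - 7 = 11, d_9 = (184 - 11^2)/9 = 63/9 = 7, a_9 = floor((13 + 11)/7) = 3.
  m_10 = 7*3 - 11 = 10, d_10 = (184 - 10^2)/7 = 84/7 = 12, a_10 = floor((13 + 10)/12) = 1.
  m_11 = 12*1 - 10 = 2, d_11 = (184 - 2^2)/12 = 180/12 = 15, a_11 = floor((13 + 2)/15) = 1.
  m_12 = 15*1 - 2 = 13, d_12 = (184 - 13^2)/15 = 15/15 = 1, a_12 = floor((13 + 13)/1) = 26.
  m_13 = 1*26 - 13 = 13, d_13 = (184 - 13^2)/1 = 15/1 = 15: (m_13, d_13) = (m_1, d_1) = (13, 15), so from here the quotients repeat a_1, ..., a_12; the period length is 12.
Hence the expansion of sqrt(184) is a_0 = 13 followed by the repeating block 1, 1, 3, 2, 1, 2, 1, 2, 3, 1, 1, 26 (period 12).

[13; (1, 1, 3, 2, 1, 2, 1, 2, 3, 1, 1, 26)]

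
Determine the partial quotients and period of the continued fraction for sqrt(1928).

[43; (1, 9, 1, 86)]

Write x_i = (sqrt(1928) + m_i)/d_i with (m_0, d_0) = (0, 1). a_0 = floor(sqrt(1928)) = 43, since 43^2 = 1849 <= 1928 < 1936 = 44^2.
Iterate m_{i+1} = d_i*a_i - m_i, d_{i+1} = (1928 - m_{i+1}^2)/d_i, a_{i+1} = floor((a_0 + m_{i+1})/d_{i+1}):
  m_1 = 1*43 - 0 = 43, d_1 = (1928 - 43^2)/1 = 79/1 = 79, a_1 = floor((43 + 43)/79) = 1.
  m_2 = 79*1 - 43 = 36, d_2 = (1928 - 36^2)/79 = 632/79 = 8, a_2 = floor((43 + 36)/8) = 9.
  m_3 = 8*9 - 36 = 36, d_3 = (1928 - 36^2)/8 = 632/8 = 79, a_3 = floor((43 + 36)/79) = 1.
  m_4 = 79*1 - 36 = 43, d_4 = (1928 - 43^2)/79 = 79/79 = 1, a_4 = floor((43 + 43)/1) = 86.
  m_5 = 1*86 - 43 = 43, d_5 = (1928 - 43^2)/1 = 79/1 = 79: (m_5, d_5) = (m_1, d_1) = (43, 79), so from here the quotients repeat a_1, ..., a_4; the period length is 4.
Hence the expansion of sqrt(1928) is a_0 = 43 followed by the repeating block 1, 9, 1, 86 (period 4).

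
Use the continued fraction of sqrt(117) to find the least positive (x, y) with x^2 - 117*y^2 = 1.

(x, y) = (649, 60)

First expand sqrt(117) as a continued fraction. With x_i = (sqrt(117) + m_i)/d_i and (m_0, d_0) = (0, 1): a_0 = floor(sqrt(117)) = 10, since 10^2 = 100 <= 117 < 121 = 11^2.
Iterate m_{i+1} = d_i*a_i - m_i, d_{i+1} = (117 - m_{i+1}^2)/d_i, a_{i+1} = floor((a_0 + m_{i+1})/d_{i+1}):
  m_1 = 1*10 - 0 = 10, d_1 = (117 - 10^2)/1 = 17/1 = 17, a_1 = floor((10 + 10)/17) = 1.
  m_2 = 17*1 - 10 = 7, d_2 = (117 - 7^2)/17 = 68/17 = 4, a_2 = floor((10 + 7)/4) = 4.
  m_3 = 4*4 - 7 = 9, d_3 = (117 - 9^2)/4 = 36/4 = 9, a_3 = floor((10 + 9)/9) = 2.
  m_4 = 9*2 - 9 = 9, d_4 = (117 - 9^2)/9 = 36/9 = 4, a_4 = floor((10 + 9)/4) = 4.
  m_5 = 4*4 - 9 = 7, d_5 = (117 - 7^2)/4 = 68/4 = 17, a_5 = floor((10 + 7)/17) = 1.
  m_6 = 17*1 - 7 = 10, d_6 = (117 - 10^2)/17 = 17/17 = 1, a_6 = floor((10 + 10)/1) = 20.
  m_7 = 1*20 - 10 = 10, d_7 = (117 - 10^2)/1 = 17/1 = 17: (m_7, d_7) = (m_1, d_1) = (10, 17), so from here the quotients repeat a_1, ..., a_6; the period length is 6.
So sqrt(117) = [10; (1, 4, 2, 4, 1, 20)] with period length k = 6.
k is even, so the fundamental solution of x^2 - 117y^2 = 1 is (p_{k-1}, q_{k-1}) = (p_5, q_5); compute convergents through index 5.
Convergents (p_i = a_i*p_{i-1} + p_{i-2}, q_i = a_i*q_{i-1} + q_{i-2} with p_{-2}=0, p_{-1}=1, q_{-2}=1, q_{-1}=0):
  i=0: a_0=10, p_0 = 10*1 + 0 = 10, q_0 = 10*0 + 1 = 1.
  i=1: a_1=1, p_1 = 1*10 + 1 = 11, q_1 = 1*1 + 0 = 1.
  i=2: a_2=4, p_2 = 4*11 + 10 = 54, q_2 = 4*1 + 1 = 5.
  i=3: a_3=2, p_3 = 2*54 + 11 = 119, q_3 = 2*5 + 1 = 11.
  i=4: a_4=4, p_4 = 4*119 + 54 = 530, q_4 = 4*11 + 5 = 49.
  i=5: a_5=1, p_5 = 1*530 + 119 = 649, q_5 = 1*49 + 11 = 60.
Check: 649^2 - 117*60^2 = 421201 - 421200 = 1, so (x, y) = (649, 60) solves the equation, and by the theorem it is the least positive solution.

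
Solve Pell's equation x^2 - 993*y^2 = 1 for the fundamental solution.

First expand sqrt(993) as a continued fraction. With x_i = (sqrt(993) + m_i)/d_i and (m_0, d_0) = (0, 1): a_0 = floor(sqrt(993)) = 31, since 31^2 = 961 <= 993 < 1024 = 32^2.
Iterate m_{i+1} = d_i*a_i - m_i, d_{i+1} = (993 - m_{i+1}^2)/d_i, a_{i+1} = floor((a_0 + m_{i+1})/d_{i+1}):
  m_1 = 1*31 - 0 = 31, d_1 = (993 - 31^2)/1 = 32/1 = 32, a_1 = floor((31 + 31)/32) = 1.
  m_2 = 32*1 - 31 = 1, d_2 = (993 - 1^2)/32 = 992/32 = 31, a_2 = floor((31 + 1)/31) = 1.
  m_3 = 31*1 - 1 = 30, d_3 = (993 - 30^2)/31 = 93/31 = 3, a_3 = floor((31 + 30)/3) = 20.
  m_4 = 3*20 - 30 = 30, d_4 = (993 - 30^2)/3 = 93/3 = 31, a_4 = floor((31 + 30)/31) = 1.
  m_5 = 31*1 - 30 = 1, d_5 = (993 - 1^2)/31 = 992/31 = 32, a_5 = floor((31 + 1)/32) = 1.
  m_6 = 32*1 - 1 = 31, d_6 = (993 - 31^2)/32 = 32/32 = 1, a_6 = floor((31 + 31)/1) = 62.
  m_7 = 1*62 - 31 = 31, d_7 = (993 - 31^2)/1 = 32/1 = 32: (m_7, d_7) = (m_1, d_1) = (31, 32), so from here the quotients repeat a_1, ..., a_6; the period length is 6.
So sqrt(993) = [31; (1, 1, 20, 1, 1, 62)] with period length k = 6.
k is even, so the fundamental solution of x^2 - 993y^2 = 1 is (p_{k-1}, q_{k-1}) = (p_5, q_5); compute convergents through index 5.
Convergents (p_i = a_i*p_{i-1} + p_{i-2}, q_i = a_i*q_{i-1} + q_{i-2} with p_{-2}=0, p_{-1}=1, q_{-2}=1, q_{-1}=0):
  i=0: a_0=31, p_0 = 31*1 + 0 = 31, q_0 = 31*0 + 1 = 1.
  i=1: a_1=1, p_1 = 1*31 + 1 = 32, q_1 = 1*1 + 0 = 1.
  i=2: a_2=1, p_2 = 1*32 + 31 = 63, q_2 = 1*1 + 1 = 2.
  i=3: a_3=20, p_3 = 20*63 + 32 = 1292, q_3 = 20*2 + 1 = 41.
  i=4: a_4=1, p_4 = 1*1292 + 63 = 1355, q_4 = 1*41 + 2 = 43.
  i=5: a_5=1, p_5 = 1*1355 + 1292 = 2647, q_5 = 1*43 + 41 = 84.
Check: 2647^2 - 993*84^2 = 7006609 - 7006608 = 1, so (x, y) = (2647, 84) solves the equation, and by the theorem it is the least positive solution.

(x, y) = (2647, 84)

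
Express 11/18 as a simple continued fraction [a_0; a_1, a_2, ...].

Run the Euclidean algorithm on 11 and 18; the successive quotients are the partial quotients a_0, a_1, ... (each step inverts the fractional part left over by the previous one):
  11 = 0*18 + 11, so a_0 = 0.
  18 = 1*11 + 7, so a_1 = 1.
  11 = 1*7 + 4, so a_2 = 1.
  7 = 1*4 + 3, so a_3 = 1.
  4 = 1*3 + 1, so a_4 = 1.
  3 = 3*1 + 0, so a_5 = 3.
The remainder reaches 0 after 6 divisions, so the expansion has 6 partial quotients, read off in order.

[0; 1, 1, 1, 1, 3]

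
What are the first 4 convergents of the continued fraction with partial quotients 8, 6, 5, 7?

Using the convergent recurrence p_i = a_i*p_{i-1} + p_{i-2}, q_i = a_i*q_{i-1} + q_{i-2} with p_{-2}=0, p_{-1}=1, q_{-2}=1, q_{-1}=0:
  i=0: a_0=8, p_0 = 8*1 + 0 = 8, q_0 = 8*0 + 1 = 1.
  i=1: a_1=6, p_1 = 6*8 + 1 = 49, q_1 = 6*1 + 0 = 6.
  i=2: a_2=5, p_2 = 5*49 + 8 = 253, q_2 = 5*6 + 1 = 31.
  i=3: a_3=7, p_3 = 7*253 + 49 = 1820, q_3 = 7*31 + 6 = 223.

8/1, 49/6, 253/31, 1820/223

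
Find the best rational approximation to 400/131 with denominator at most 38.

113/37

Expand x = 400/131 as a continued fraction with the Euclidean algorithm:
  400 = 3*131 + 7, so a_0 = 3.
  131 = 18*7 + 5, so a_1 = 18.
  7 = 1*5 + 2, so a_2 = 1.
  5 = 2*2 + 1, so a_3 = 2.
  2 = 2*1 + 0, so a_4 = 2.
so x = [3; 18, 1, 2, 2].
Convergents (p_i = a_i*p_{i-1} + p_{i-2}, q_i = a_i*q_{i-1} + q_{i-2} with p_{-2}=0, p_{-1}=1, q_{-2}=1, q_{-1}=0), until the denominator exceeds 38:
  i=0: a_0=3, p_0 = 3*1 + 0 = 3, q_0 = 3*0 + 1 = 1.
  i=1: a_1=18, p_1 = 18*3 + 1 = 55, q_1 = 18*1 + 0 = 18.
  i=2: a_2=1, p_2 = 1*55 + 3 = 58, q_2 = 1*18 + 1 = 19.
  i=3: a_3=2, p_3 = 2*58 + 55 = 171, q_3 = 2*19 + 18 = 56.
q_3 = 56 > 38, so the last convergent with denominator <= 38 is p_2/q_2 = 58/19.
The closest fraction with denominator <= 38 is either p_2/q_2 or the intermediate fraction (k*p_2 + p_1)/(k*q_2 + q_1) with the largest k >= 1 whose denominator stays <= 38; these approach x as k grows, and every other convergent or intermediate fraction in range is farther away.
Largest k: floor((38 - q_1)/q_2) = floor((38 - 18)/19) = 1.
That gives (1*58 + 55)/(1*19 + 18) = 113/37.
Compare the errors: |x - 58/19| = |400*19 - 58*131|/(131*19) = 2/2489, and |x - 113/37| = |400*37 - 113*131|/(131*37) = 3/4847.
Cross-multiplying, 3*2489 = 7467 < 9694 = 2*4847, so 3/4847 is smaller: the intermediate fraction 113/37 is closer to x than 58/19.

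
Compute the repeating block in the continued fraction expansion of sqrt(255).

[15; (1, 30)]

Write x_i = (sqrt(255) + m_i)/d_i with (m_0, d_0) = (0, 1). a_0 = floor(sqrt(255)) = 15, since 15^2 = 225 <= 255 < 256 = 16^2.
Iterate m_{i+1} = d_i*a_i - m_i, d_{i+1} = (255 - m_{i+1}^2)/d_i, a_{i+1} = floor((a_0 + m_{i+1})/d_{i+1}):
  m_1 = 1*15 - 0 = 15, d_1 = (255 - 15^2)/1 = 30/1 = 30, a_1 = floor((15 + 15)/30) = 1.
  m_2 = 30*1 - 15 = 15, d_2 = (255 - 15^2)/30 = 30/30 = 1, a_2 = floor((15 + 15)/1) = 30.
  m_3 = 1*30 - 15 = 15, d_3 = (255 - 15^2)/1 = 30/1 = 30: (m_3, d_3) = (m_1, d_1) = (15, 30), so from here the quotients repeat a_1, a_2; the period length is 2.
Hence the expansion of sqrt(255) is a_0 = 15 followed by the repeating block 1, 30 (period 2).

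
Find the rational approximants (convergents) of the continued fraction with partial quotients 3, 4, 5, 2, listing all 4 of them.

Using the convergent recurrence p_i = a_i*p_{i-1} + p_{i-2}, q_i = a_i*q_{i-1} + q_{i-2} with p_{-2}=0, p_{-1}=1, q_{-2}=1, q_{-1}=0:
  i=0: a_0=3, p_0 = 3*1 + 0 = 3, q_0 = 3*0 + 1 = 1.
  i=1: a_1=4, p_1 = 4*3 + 1 = 13, q_1 = 4*1 + 0 = 4.
  i=2: a_2=5, p_2 = 5*13 + 3 = 68, q_2 = 5*4 + 1 = 21.
  i=3: a_3=2, p_3 = 2*68 + 13 = 149, q_3 = 2*21 + 4 = 46.

3/1, 13/4, 68/21, 149/46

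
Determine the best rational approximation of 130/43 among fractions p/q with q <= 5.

3/1

Expand x = 130/43 as a continued fraction with the Euclidean algorithm:
  130 = 3*43 + 1, so a_0 = 3.
  43 = 43*1 + 0, so a_1 = 43.
so x = [3; 43].
Convergents (p_i = a_i*p_{i-1} + p_{i-2}, q_i = a_i*q_{i-1} + q_{i-2} with p_{-2}=0, p_{-1}=1, q_{-2}=1, q_{-1}=0), until the denominator exceeds 5:
  i=0: a_0=3, p_0 = 3*1 + 0 = 3, q_0 = 3*0 + 1 = 1.
  i=1: a_1=43, p_1 = 43*3 + 1 = 130, q_1 = 43*1 + 0 = 43.
q_1 = 43 > 5, so the last convergent with denominator <= 5 is p_0/q_0 = 3/1.
The closest fraction with denominator <= 5 is either p_0/q_0 or the intermediate fraction (k*p_0 + p_{-1})/(k*q_0 + q_{-1}) with the largest k >= 1 whose denominator stays <= 5; these approach x as k grows, and every other convergent or intermediate fraction in range is farther away.
Largest k: floor((5 - q_{-1})/q_0) = floor((5 - 0)/1) = 5 (using the seeds p_{-1} = 1, q_{-1} = 0).
That gives (5*3 + 1)/(5*1 + 0) = 16/5.
Compare the errors: |x - 3/1| = |130*1 - 3*43|/(43*1) = 1/43, and |x - 16/5| = |130*5 - 16*43|/(43*5) = 38/215.
Cross-multiplying, 1*215 = 215 < 1634 = 38*43, so 1/43 is smaller: the convergent 3/1 is closer to x than 16/5.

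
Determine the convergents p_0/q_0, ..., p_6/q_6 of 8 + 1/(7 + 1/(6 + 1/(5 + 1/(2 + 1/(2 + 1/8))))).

8/1, 57/7, 350/43, 1807/222, 3964/487, 9735/1196, 81844/10055

Using the convergent recurrence p_i = a_i*p_{i-1} + p_{i-2}, q_i = a_i*q_{i-1} + q_{i-2} with p_{-2}=0, p_{-1}=1, q_{-2}=1, q_{-1}=0:
  i=0: a_0=8, p_0 = 8*1 + 0 = 8, q_0 = 8*0 + 1 = 1.
  i=1: a_1=7, p_1 = 7*8 + 1 = 57, q_1 = 7*1 + 0 = 7.
  i=2: a_2=6, p_2 = 6*57 + 8 = 350, q_2 = 6*7 + 1 = 43.
  i=3: a_3=5, p_3 = 5*350 + 57 = 1807, q_3 = 5*43 + 7 = 222.
  i=4: a_4=2, p_4 = 2*1807 + 350 = 3964, q_4 = 2*222 + 43 = 487.
  i=5: a_5=2, p_5 = 2*3964 + 1807 = 9735, q_5 = 2*487 + 222 = 1196.
  i=6: a_6=8, p_6 = 8*9735 + 3964 = 81844, q_6 = 8*1196 + 487 = 10055.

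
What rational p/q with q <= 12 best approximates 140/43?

Expand x = 140/43 as a continued fraction with the Euclidean algorithm:
  140 = 3*43 + 11, so a_0 = 3.
  43 = 3*11 + 10, so a_1 = 3.
  11 = 1*10 + 1, so a_2 = 1.
  10 = 10*1 + 0, so a_3 = 10.
so x = [3; 3, 1, 10].
Convergents (p_i = a_i*p_{i-1} + p_{i-2}, q_i = a_i*q_{i-1} + q_{i-2} with p_{-2}=0, p_{-1}=1, q_{-2}=1, q_{-1}=0), until the denominator exceeds 12:
  i=0: a_0=3, p_0 = 3*1 + 0 = 3, q_0 = 3*0 + 1 = 1.
  i=1: a_1=3, p_1 = 3*3 + 1 = 10, q_1 = 3*1 + 0 = 3.
  i=2: a_2=1, p_2 = 1*10 + 3 = 13, q_2 = 1*3 + 1 = 4.
  i=3: a_3=10, p_3 = 10*13 + 10 = 140, q_3 = 10*4 + 3 = 43.
q_3 = 43 > 12, so the last convergent with denominator <= 12 is p_2/q_2 = 13/4.
The closest fraction with denominator <= 12 is either p_2/q_2 or the intermediate fraction (k*p_2 + p_1)/(k*q_2 + q_1) with the largest k >= 1 whose denominator stays <= 12; these approach x as k grows, and every other convergent or intermediate fraction in range is farther away.
Largest k: floor((12 - q_1)/q_2) = floor((12 - 3)/4) = 2.
That gives (2*13 + 10)/(2*4 + 3) = 36/11.
Compare the errors: |x - 13/4| = |140*4 - 13*43|/(43*4) = 1/172, and |x - 36/11| = |140*11 - 36*43|/(43*11) = 8/473.
Cross-multiplying, 1*473 = 473 < 1376 = 8*172, so 1/172 is smaller: the convergent 13/4 is closer to x than 36/11.

13/4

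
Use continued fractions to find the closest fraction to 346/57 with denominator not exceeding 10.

Expand x = 346/57 as a continued fraction with the Euclidean algorithm:
  346 = 6*57 + 4, so a_0 = 6.
  57 = 14*4 + 1, so a_1 = 14.
  4 = 4*1 + 0, so a_2 = 4.
so x = [6; 14, 4].
Convergents (p_i = a_i*p_{i-1} + p_{i-2}, q_i = a_i*q_{i-1} + q_{i-2} with p_{-2}=0, p_{-1}=1, q_{-2}=1, q_{-1}=0), until the denominator exceeds 10:
  i=0: a_0=6, p_0 = 6*1 + 0 = 6, q_0 = 6*0 + 1 = 1.
  i=1: a_1=14, p_1 = 14*6 + 1 = 85, q_1 = 14*1 + 0 = 14.
q_1 = 14 > 10, so the last convergent with denominator <= 10 is p_0/q_0 = 6/1.
The closest fraction with denominator <= 10 is either p_0/q_0 or the intermediate fraction (k*p_0 + p_{-1})/(k*q_0 + q_{-1}) with the largest k >= 1 whose denominator stays <= 10; these approach x as k grows, and every other convergent or intermediate fraction in range is farther away.
Largest k: floor((10 - q_{-1})/q_0) = floor((10 - 0)/1) = 10 (using the seeds p_{-1} = 1, q_{-1} = 0).
That gives (10*6 + 1)/(10*1 + 0) = 61/10.
Compare the errors: |x - 6/1| = |346*1 - 6*57|/(57*1) = 4/57, and |x - 61/10| = |346*10 - 61*57|/(57*10) = 17/570.
Cross-multiplying, 17*57 = 969 < 2280 = 4*570, so 17/570 is smaller: the intermediate fraction 61/10 is closer to x than 6/1.

61/10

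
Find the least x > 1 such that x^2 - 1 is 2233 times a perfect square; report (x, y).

(x, y) = (10207, 216)

First expand sqrt(2233) as a continued fraction. With x_i = (sqrt(2233) + m_i)/d_i and (m_0, d_0) = (0, 1): a_0 = floor(sqrt(2233)) = 47, since 47^2 = 2209 <= 2233 < 2304 = 48^2.
Iterate m_{i+1} = d_i*a_i - m_i, d_{i+1} = (2233 - m_{i+1}^2)/d_i, a_{i+1} = floor((a_0 + m_{i+1})/d_{i+1}):
  m_1 = 1*47 - 0 = 47, d_1 = (2233 - 47^2)/1 = 24/1 = 24, a_1 = floor((47 + 47)/24) = 3.
  m_2 = 24*3 - 47 = 25, d_2 = (2233 - 25^2)/24 = 1608/24 = 67, a_2 = floor((47 + 25)/67) = 1.
  m_3 = 67*1 - 25 = 42, d_3 = (2233 - 42^2)/67 = 469/67 = 7, a_3 = floor((47 + 42)/7) = 12.
  m_4 = 7*12 - 42 = 42, d_4 = (2233 - 42^2)/7 = 469/7 = 67, a_4 = floor((47 + 42)/67) = 1.
  m_5 = 67*1 - 42 = 25, d_5 = (2233 - 25^2)/67 = 1608/67 = 24, a_5 = floor((47 + 25)/24) = 3.
  m_6 = 24*3 - 25 = 47, d_6 = (2233 - 47^2)/24 = 24/24 = 1, a_6 = floor((47 + 47)/1) = 94.
  m_7 = 1*94 - 47 = 47, d_7 = (2233 - 47^2)/1 = 24/1 = 24: (m_7, d_7) = (m_1, d_1) = (47, 24), so from here the quotients repeat a_1, ..., a_6; the period length is 6.
So sqrt(2233) = [47; (3, 1, 12, 1, 3, 94)] with period length k = 6.
k is even, so the fundamental solution of x^2 - 2233y^2 = 1 is (p_{k-1}, q_{k-1}) = (p_5, q_5); compute convergents through index 5.
Convergents (p_i = a_i*p_{i-1} + p_{i-2}, q_i = a_i*q_{i-1} + q_{i-2} with p_{-2}=0, p_{-1}=1, q_{-2}=1, q_{-1}=0):
  i=0: a_0=47, p_0 = 47*1 + 0 = 47, q_0 = 47*0 + 1 = 1.
  i=1: a_1=3, p_1 = 3*47 + 1 = 142, q_1 = 3*1 + 0 = 3.
  i=2: a_2=1, p_2 = 1*142 + 47 = 189, q_2 = 1*3 + 1 = 4.
  i=3: a_3=12, p_3 = 12*189 + 142 = 2410, q_3 = 12*4 + 3 = 51.
  i=4: a_4=1, p_4 = 1*2410 + 189 = 2599, q_4 = 1*51 + 4 = 55.
  i=5: a_5=3, p_5 = 3*2599 + 2410 = 10207, q_5 = 3*55 + 51 = 216.
Check: 10207^2 - 2233*216^2 = 104182849 - 104182848 = 1, so (x, y) = (10207, 216) solves the equation, and by the theorem it is the least positive solution.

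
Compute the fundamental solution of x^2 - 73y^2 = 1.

(x, y) = (2281249, 267000)

First expand sqrt(73) as a continued fraction. With x_i = (sqrt(73) + m_i)/d_i and (m_0, d_0) = (0, 1): a_0 = floor(sqrt(73)) = 8, since 8^2 = 64 <= 73 < 81 = 9^2.
Iterate m_{i+1} = d_i*a_i - m_i, d_{i+1} = (73 - m_{i+1}^2)/d_i, a_{i+1} = floor((a_0 + m_{i+1})/d_{i+1}):
  m_1 = 1*8 - 0 = 8, d_1 = (73 - 8^2)/1 = 9/1 = 9, a_1 = floor((8 + 8)/9) = 1.
  m_2 = 9*1 - 8 = 1, d_2 = (73 - 1^2)/9 = 72/9 = 8, a_2 = floor((8 + 1)/8) = 1.
  m_3 = 8*1 - 1 = 7, d_3 = (73 - 7^2)/8 = 24/8 = 3, a_3 = floor((8 + 7)/3) = 5.
  m_4 = 3*5 - 7 = 8, d_4 = (73 - 8^2)/3 = 9/3 = 3, a_4 = floor((8 + 8)/3) = 5.
  m_5 = 3*5 - 8 = 7, d_5 = (73 - 7^2)/3 = 24/3 = 8, a_5 = floor((8 + 7)/8) = 1.
  m_6 = 8*1 - 7 = 1, d_6 = (73 - 1^2)/8 = 72/8 = 9, a_6 = floor((8 + 1)/9) = 1.
  m_7 = 9*1 - 1 = 8, d_7 = (73 - 8^2)/9 = 9/9 = 1, a_7 = floor((8 + 8)/1) = 16.
  m_8 = 1*16 - 8 = 8, d_8 = (73 - 8^2)/1 = 9/1 = 9: (m_8, d_8) = (m_1, d_1) = (8, 9), so from here the quotients repeat a_1, ..., a_7; the period length is 7.
So sqrt(73) = [8; (1, 1, 5, 5, 1, 1, 16)] with period length k = 7.
k is odd, so (p_{k-1}, q_{k-1}) only solves x^2 - 73y^2 = -1 and the fundamental solution of x^2 - 73y^2 = 1 is (p_{2k-1}, q_{2k-1}) = (p_13, q_13); compute convergents through index 13, running through the period twice.
Convergents (p_i = a_i*p_{i-1} + p_{i-2}, q_i = a_i*q_{i-1} + q_{i-2} with p_{-2}=0, p_{-1}=1, q_{-2}=1, q_{-1}=0):
  i=0: a_0=8, p_0 = 8*1 + 0 = 8, q_0 = 8*0 + 1 = 1.
  i=1: a_1=1, p_1 = 1*8 + 1 = 9, q_1 = 1*1 + 0 = 1.
  i=2: a_2=1, p_2 = 1*9 + 8 = 17, q_2 = 1*1 + 1 = 2.
  i=3: a_3=5, p_3 = 5*17 + 9 = 94, q_3 = 5*2 + 1 = 11.
  i=4: a_4=5, p_4 = 5*94 + 17 = 487, q_4 = 5*11 + 2 = 57.
  i=5: a_5=1, p_5 = 1*487 + 94 = 581, q_5 = 1*57 + 11 = 68.
  i=6: a_6=1, p_6 = 1*581 + 487 = 1068, q_6 = 1*68 + 57 = 125.
  i=7: a_7=16, p_7 = 16*1068 + 581 = 17669, q_7 = 16*125 + 68 = 2068.
  i=8: a_8=1, p_8 = 1*17669 + 1068 = 18737, q_8 = 1*2068 + 125 = 2193.
  i=9: a_9=1, p_9 = 1*18737 + 17669 = 36406, q_9 = 1*2193 + 2068 = 4261.
  i=10: a_10=5, p_10 = 5*36406 + 18737 = 200767, q_10 = 5*4261 + 2193 = 23498.
  i=11: a_11=5, p_11 = 5*200767 + 36406 = 1040241, q_11 = 5*23498 + 4261 = 121751.
  i=12: a_12=1, p_12 = 1*1040241 + 200767 = 1241008, q_12 = 1*121751 + 23498 = 145249.
  i=13: a_13=1, p_13 = 1*1241008 + 1040241 = 2281249, q_13 = 1*145249 + 121751 = 267000.
Indeed p_6^2 - 73*q_6^2 = 1140624 - 1140625 = -1, not +1.
Check: 2281249^2 - 73*267000^2 = 5204097000001 - 5204097000000 = 1, so (x, y) = (2281249, 267000) solves the equation, and by the theorem it is the least positive solution.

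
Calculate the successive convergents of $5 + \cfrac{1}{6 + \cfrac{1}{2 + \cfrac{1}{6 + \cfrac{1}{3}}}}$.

Using the convergent recurrence p_i = a_i*p_{i-1} + p_{i-2}, q_i = a_i*q_{i-1} + q_{i-2} with p_{-2}=0, p_{-1}=1, q_{-2}=1, q_{-1}=0:
  i=0: a_0=5, p_0 = 5*1 + 0 = 5, q_0 = 5*0 + 1 = 1.
  i=1: a_1=6, p_1 = 6*5 + 1 = 31, q_1 = 6*1 + 0 = 6.
  i=2: a_2=2, p_2 = 2*31 + 5 = 67, q_2 = 2*6 + 1 = 13.
  i=3: a_3=6, p_3 = 6*67 + 31 = 433, q_3 = 6*13 + 6 = 84.
  i=4: a_4=3, p_4 = 3*433 + 67 = 1366, q_4 = 3*84 + 13 = 265.

5/1, 31/6, 67/13, 433/84, 1366/265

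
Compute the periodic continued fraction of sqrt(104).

Write x_i = (sqrt(104) + m_i)/d_i with (m_0, d_0) = (0, 1). a_0 = floor(sqrt(104)) = 10, since 10^2 = 100 <= 104 < 121 = 11^2.
Iterate m_{i+1} = d_i*a_i - m_i, d_{i+1} = (104 - m_{i+1}^2)/d_i, a_{i+1} = floor((a_0 + m_{i+1})/d_{i+1}):
  m_1 = 1*10 - 0 = 10, d_1 = (104 - 10^2)/1 = 4/1 = 4, a_1 = floor((10 + 10)/4) = 5.
  m_2 = 4*5 - 10 = 10, d_2 = (104 - 10^2)/4 = 4/4 = 1, a_2 = floor((10 + 10)/1) = 20.
  m_3 = 1*20 - 10 = 10, d_3 = (104 - 10^2)/1 = 4/1 = 4: (m_3, d_3) = (m_1, d_1) = (10, 4), so from here the quotients repeat a_1, a_2; the period length is 2.
Hence the expansion of sqrt(104) is a_0 = 10 followed by the repeating block 5, 20 (period 2).

[10; (5, 20)]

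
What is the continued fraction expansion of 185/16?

Run the Euclidean algorithm on 185 and 16; the successive quotients are the partial quotients a_0, a_1, ... (each step inverts the fractional part left over by the previous one):
  185 = 11*16 + 9, so a_0 = 11.
  16 = 1*9 + 7, so a_1 = 1.
  9 = 1*7 + 2, so a_2 = 1.
  7 = 3*2 + 1, so a_3 = 3.
  2 = 2*1 + 0, so a_4 = 2.
The remainder reaches 0 after 5 divisions, so the expansion has 5 partial quotients, read off in order.

[11; 1, 1, 3, 2]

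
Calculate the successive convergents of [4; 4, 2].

4/1, 17/4, 38/9

Using the convergent recurrence p_i = a_i*p_{i-1} + p_{i-2}, q_i = a_i*q_{i-1} + q_{i-2} with p_{-2}=0, p_{-1}=1, q_{-2}=1, q_{-1}=0:
  i=0: a_0=4, p_0 = 4*1 + 0 = 4, q_0 = 4*0 + 1 = 1.
  i=1: a_1=4, p_1 = 4*4 + 1 = 17, q_1 = 4*1 + 0 = 4.
  i=2: a_2=2, p_2 = 2*17 + 4 = 38, q_2 = 2*4 + 1 = 9.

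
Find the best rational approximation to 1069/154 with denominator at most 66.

Expand x = 1069/154 as a continued fraction with the Euclidean algorithm:
  1069 = 6*154 + 145, so a_0 = 6.
  154 = 1*145 + 9, so a_1 = 1.
  145 = 16*9 + 1, so a_2 = 16.
  9 = 9*1 + 0, so a_3 = 9.
so x = [6; 1, 16, 9].
Convergents (p_i = a_i*p_{i-1} + p_{i-2}, q_i = a_i*q_{i-1} + q_{i-2} with p_{-2}=0, p_{-1}=1, q_{-2}=1, q_{-1}=0), until the denominator exceeds 66:
  i=0: a_0=6, p_0 = 6*1 + 0 = 6, q_0 = 6*0 + 1 = 1.
  i=1: a_1=1, p_1 = 1*6 + 1 = 7, q_1 = 1*1 + 0 = 1.
  i=2: a_2=16, p_2 = 16*7 + 6 = 118, q_2 = 16*1 + 1 = 17.
  i=3: a_3=9, p_3 = 9*118 + 7 = 1069, q_3 = 9*17 + 1 = 154.
q_3 = 154 > 66, so the last convergent with denominator <= 66 is p_2/q_2 = 118/17.
The closest fraction with denominator <= 66 is either p_2/q_2 or the intermediate fraction (k*p_2 + p_1)/(k*q_2 + q_1) with the largest k >= 1 whose denominator stays <= 66; these approach x as k grows, and every other convergent or intermediate fraction in range is farther away.
Largest k: floor((66 - q_1)/q_2) = floor((66 - 1)/17) = 3.
That gives (3*118 + 7)/(3*17 + 1) = 361/52.
Compare the errors: |x - 118/17| = |1069*17 - 118*154|/(154*17) = 1/2618, and |x - 361/52| = |1069*52 - 361*154|/(154*52) = 6/8008.
Cross-multiplying, 1*8008 = 8008 < 15708 = 6*2618, so 1/2618 is smaller: the convergent 118/17 is closer to x than 361/52.

118/17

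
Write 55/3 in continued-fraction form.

Run the Euclidean algorithm on 55 and 3; the successive quotients are the partial quotients a_0, a_1, ... (each step inverts the fractional part left over by the previous one):
  55 = 18*3 + 1, so a_0 = 18.
  3 = 3*1 + 0, so a_1 = 3.
The remainder reaches 0 after 2 divisions, so the expansion has 2 partial quotients, read off in order.

[18; 3]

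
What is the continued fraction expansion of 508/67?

[7; 1, 1, 2, 1, 1, 5]

Run the Euclidean algorithm on 508 and 67; the successive quotients are the partial quotients a_0, a_1, ... (each step inverts the fractional part left over by the previous one):
  508 = 7*67 + 39, so a_0 = 7.
  67 = 1*39 + 28, so a_1 = 1.
  39 = 1*28 + 11, so a_2 = 1.
  28 = 2*11 + 6, so a_3 = 2.
  11 = 1*6 + 5, so a_4 = 1.
  6 = 1*5 + 1, so a_5 = 1.
  5 = 5*1 + 0, so a_6 = 5.
The remainder reaches 0 after 7 divisions, so the expansion has 7 partial quotients, read off in order.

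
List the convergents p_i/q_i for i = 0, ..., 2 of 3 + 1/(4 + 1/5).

Using the convergent recurrence p_i = a_i*p_{i-1} + p_{i-2}, q_i = a_i*q_{i-1} + q_{i-2} with p_{-2}=0, p_{-1}=1, q_{-2}=1, q_{-1}=0:
  i=0: a_0=3, p_0 = 3*1 + 0 = 3, q_0 = 3*0 + 1 = 1.
  i=1: a_1=4, p_1 = 4*3 + 1 = 13, q_1 = 4*1 + 0 = 4.
  i=2: a_2=5, p_2 = 5*13 + 3 = 68, q_2 = 5*4 + 1 = 21.

3/1, 13/4, 68/21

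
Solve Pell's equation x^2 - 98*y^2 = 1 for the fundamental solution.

(x, y) = (99, 10)

First expand sqrt(98) as a continued fraction. With x_i = (sqrt(98) + m_i)/d_i and (m_0, d_0) = (0, 1): a_0 = floor(sqrt(98)) = 9, since 9^2 = 81 <= 98 < 100 = 10^2.
Iterate m_{i+1} = d_i*a_i - m_i, d_{i+1} = (98 - m_{i+1}^2)/d_i, a_{i+1} = floor((a_0 + m_{i+1})/d_{i+1}):
  m_1 = 1*9 - 0 = 9, d_1 = (98 - 9^2)/1 = 17/1 = 17, a_1 = floor((9 + 9)/17) = 1.
  m_2 = 17*1 - 9 = 8, d_2 = (98 - 8^2)/17 = 34/17 = 2, a_2 = floor((9 + 8)/2) = 8.
  m_3 = 2*8 - 8 = 8, d_3 = (98 - 8^2)/2 = 34/2 = 17, a_3 = floor((9 + 8)/17) = 1.
  m_4 = 17*1 - 8 = 9, d_4 = (98 - 9^2)/17 = 17/17 = 1, a_4 = floor((9 + 9)/1) = 18.
  m_5 = 1*18 - 9 = 9, d_5 = (98 - 9^2)/1 = 17/1 = 17: (m_5, d_5) = (m_1, d_1) = (9, 17), so from here the quotients repeat a_1, ..., a_4; the period length is 4.
So sqrt(98) = [9; (1, 8, 1, 18)] with period length k = 4.
k is even, so the fundamental solution of x^2 - 98y^2 = 1 is (p_{k-1}, q_{k-1}) = (p_3, q_3); compute convergents through index 3.
Convergents (p_i = a_i*p_{i-1} + p_{i-2}, q_i = a_i*q_{i-1} + q_{i-2} with p_{-2}=0, p_{-1}=1, q_{-2}=1, q_{-1}=0):
  i=0: a_0=9, p_0 = 9*1 + 0 = 9, q_0 = 9*0 + 1 = 1.
  i=1: a_1=1, p_1 = 1*9 + 1 = 10, q_1 = 1*1 + 0 = 1.
  i=2: a_2=8, p_2 = 8*10 + 9 = 89, q_2 = 8*1 + 1 = 9.
  i=3: a_3=1, p_3 = 1*89 + 10 = 99, q_3 = 1*9 + 1 = 10.
Check: 99^2 - 98*10^2 = 9801 - 9800 = 1, so (x, y) = (99, 10) solves the equation, and by the theorem it is the least positive solution.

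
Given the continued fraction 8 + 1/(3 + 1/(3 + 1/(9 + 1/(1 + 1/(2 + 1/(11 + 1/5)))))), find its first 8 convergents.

8/1, 25/3, 83/10, 772/93, 855/103, 2482/299, 28157/3392, 143267/17259

Using the convergent recurrence p_i = a_i*p_{i-1} + p_{i-2}, q_i = a_i*q_{i-1} + q_{i-2} with p_{-2}=0, p_{-1}=1, q_{-2}=1, q_{-1}=0:
  i=0: a_0=8, p_0 = 8*1 + 0 = 8, q_0 = 8*0 + 1 = 1.
  i=1: a_1=3, p_1 = 3*8 + 1 = 25, q_1 = 3*1 + 0 = 3.
  i=2: a_2=3, p_2 = 3*25 + 8 = 83, q_2 = 3*3 + 1 = 10.
  i=3: a_3=9, p_3 = 9*83 + 25 = 772, q_3 = 9*10 + 3 = 93.
  i=4: a_4=1, p_4 = 1*772 + 83 = 855, q_4 = 1*93 + 10 = 103.
  i=5: a_5=2, p_5 = 2*855 + 772 = 2482, q_5 = 2*103 + 93 = 299.
  i=6: a_6=11, p_6 = 11*2482 + 855 = 28157, q_6 = 11*299 + 103 = 3392.
  i=7: a_7=5, p_7 = 5*28157 + 2482 = 143267, q_7 = 5*3392 + 299 = 17259.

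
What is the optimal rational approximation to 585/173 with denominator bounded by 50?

Expand x = 585/173 as a continued fraction with the Euclidean algorithm:
  585 = 3*173 + 66, so a_0 = 3.
  173 = 2*66 + 41, so a_1 = 2.
  66 = 1*41 + 25, so a_2 = 1.
  41 = 1*25 + 16, so a_3 = 1.
  25 = 1*16 + 9, so a_4 = 1.
  16 = 1*9 + 7, so a_5 = 1.
  9 = 1*7 + 2, so a_6 = 1.
  7 = 3*2 + 1, so a_7 = 3.
  2 = 2*1 + 0, so a_8 = 2.
so x = [3; 2, 1, 1, 1, 1, 1, 3, 2].
Convergents (p_i = a_i*p_{i-1} + p_{i-2}, q_i = a_i*q_{i-1} + q_{i-2} with p_{-2}=0, p_{-1}=1, q_{-2}=1, q_{-1}=0), until the denominator exceeds 50:
  i=0: a_0=3, p_0 = 3*1 + 0 = 3, q_0 = 3*0 + 1 = 1.
  i=1: a_1=2, p_1 = 2*3 + 1 = 7, q_1 = 2*1 + 0 = 2.
  i=2: a_2=1, p_2 = 1*7 + 3 = 10, q_2 = 1*2 + 1 = 3.
  i=3: a_3=1, p_3 = 1*10 + 7 = 17, q_3 = 1*3 + 2 = 5.
  i=4: a_4=1, p_4 = 1*17 + 10 = 27, q_4 = 1*5 + 3 = 8.
  i=5: a_5=1, p_5 = 1*27 + 17 = 44, q_5 = 1*8 + 5 = 13.
  i=6: a_6=1, p_6 = 1*44 + 27 = 71, q_6 = 1*13 + 8 = 21.
  i=7: a_7=3, p_7 = 3*71 + 44 = 257, q_7 = 3*21 + 13 = 76.
q_7 = 76 > 50, so the last convergent with denominator <= 50 is p_6/q_6 = 71/21.
The closest fraction with denominator <= 50 is either p_6/q_6 or the intermediate fraction (k*p_6 + p_5)/(k*q_6 + q_5) with the largest k >= 1 whose denominator stays <= 50; these approach x as k grows, and every other convergent or intermediate fraction in range is farther away.
Largest k: floor((50 - q_5)/q_6) = floor((50 - 13)/21) = 1.
That gives (1*71 + 44)/(1*21 + 13) = 115/34.
Compare the errors: |x - 71/21| = |585*21 - 71*173|/(173*21) = 2/3633, and |x - 115/34| = |585*34 - 115*173|/(173*34) = 5/5882.
Cross-multiplying, 2*5882 = 11764 < 18165 = 5*3633, so 2/3633 is smaller: the convergent 71/21 is closer to x than 115/34.

71/21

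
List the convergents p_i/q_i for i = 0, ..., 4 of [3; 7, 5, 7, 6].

Using the convergent recurrence p_i = a_i*p_{i-1} + p_{i-2}, q_i = a_i*q_{i-1} + q_{i-2} with p_{-2}=0, p_{-1}=1, q_{-2}=1, q_{-1}=0:
  i=0: a_0=3, p_0 = 3*1 + 0 = 3, q_0 = 3*0 + 1 = 1.
  i=1: a_1=7, p_1 = 7*3 + 1 = 22, q_1 = 7*1 + 0 = 7.
  i=2: a_2=5, p_2 = 5*22 + 3 = 113, q_2 = 5*7 + 1 = 36.
  i=3: a_3=7, p_3 = 7*113 + 22 = 813, q_3 = 7*36 + 7 = 259.
  i=4: a_4=6, p_4 = 6*813 + 113 = 4991, q_4 = 6*259 + 36 = 1590.

3/1, 22/7, 113/36, 813/259, 4991/1590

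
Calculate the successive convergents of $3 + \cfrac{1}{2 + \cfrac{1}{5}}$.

Using the convergent recurrence p_i = a_i*p_{i-1} + p_{i-2}, q_i = a_i*q_{i-1} + q_{i-2} with p_{-2}=0, p_{-1}=1, q_{-2}=1, q_{-1}=0:
  i=0: a_0=3, p_0 = 3*1 + 0 = 3, q_0 = 3*0 + 1 = 1.
  i=1: a_1=2, p_1 = 2*3 + 1 = 7, q_1 = 2*1 + 0 = 2.
  i=2: a_2=5, p_2 = 5*7 + 3 = 38, q_2 = 5*2 + 1 = 11.

3/1, 7/2, 38/11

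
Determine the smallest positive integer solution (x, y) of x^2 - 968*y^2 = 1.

First expand sqrt(968) as a continued fraction. With x_i = (sqrt(968) + m_i)/d_i and (m_0, d_0) = (0, 1): a_0 = floor(sqrt(968)) = 31, since 31^2 = 961 <= 968 < 1024 = 32^2.
Iterate m_{i+1} = d_i*a_i - m_i, d_{i+1} = (968 - m_{i+1}^2)/d_i, a_{i+1} = floor((a_0 + m_{i+1})/d_{i+1}):
  m_1 = 1*31 - 0 = 31, d_1 = (968 - 31^2)/1 = 7/1 = 7, a_1 = floor((31 + 31)/7) = 8.
  m_2 = 7*8 - 31 = 25, d_2 = (968 - 25^2)/7 = 343/7 = 49, a_2 = floor((31 + 25)/49) = 1.
  m_3 = 49*1 - 25 = 24, d_3 = (968 - 24^2)/49 = 392/49 = 8, a_3 = floor((31 + 24)/8) = 6.
  m_4 = 8*6 - 24 = 24, d_4 = (968 - 24^2)/8 = 392/8 = 49, a_4 = floor((31 + 24)/49) = 1.
  m_5 = 49*1 - 24 = 25, d_5 = (968 - 25^2)/49 = 343/49 = 7, a_5 = floor((31 + 25)/7) = 8.
  m_6 = 7*8 - 25 = 31, d_6 = (968 - 31^2)/7 = 7/7 = 1, a_6 = floor((31 + 31)/1) = 62.
  m_7 = 1*62 - 31 = 31, d_7 = (968 - 31^2)/1 = 7/1 = 7: (m_7, d_7) = (m_1, d_1) = (31, 7), so from here the quotients repeat a_1, ..., a_6; the period length is 6.
So sqrt(968) = [31; (8, 1, 6, 1, 8, 62)] with period length k = 6.
k is even, so the fundamental solution of x^2 - 968y^2 = 1 is (p_{k-1}, q_{k-1}) = (p_5, q_5); compute convergents through index 5.
Convergents (p_i = a_i*p_{i-1} + p_{i-2}, q_i = a_i*q_{i-1} + q_{i-2} with p_{-2}=0, p_{-1}=1, q_{-2}=1, q_{-1}=0):
  i=0: a_0=31, p_0 = 31*1 + 0 = 31, q_0 = 31*0 + 1 = 1.
  i=1: a_1=8, p_1 = 8*31 + 1 = 249, q_1 = 8*1 + 0 = 8.
  i=2: a_2=1, p_2 = 1*249 + 31 = 280, q_2 = 1*8 + 1 = 9.
  i=3: a_3=6, p_3 = 6*280 + 249 = 1929, q_3 = 6*9 + 8 = 62.
  i=4: a_4=1, p_4 = 1*1929 + 280 = 2209, q_4 = 1*62 + 9 = 71.
  i=5: a_5=8, p_5 = 8*2209 + 1929 = 19601, q_5 = 8*71 + 62 = 630.
Check: 19601^2 - 968*630^2 = 384199201 - 384199200 = 1, so (x, y) = (19601, 630) solves the equation, and by the theorem it is the least positive solution.

(x, y) = (19601, 630)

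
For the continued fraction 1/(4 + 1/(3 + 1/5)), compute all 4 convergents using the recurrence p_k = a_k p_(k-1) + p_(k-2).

Using the convergent recurrence p_i = a_i*p_{i-1} + p_{i-2}, q_i = a_i*q_{i-1} + q_{i-2} with p_{-2}=0, p_{-1}=1, q_{-2}=1, q_{-1}=0:
  i=0: a_0=0, p_0 = 0*1 + 0 = 0, q_0 = 0*0 + 1 = 1.
  i=1: a_1=4, p_1 = 4*0 + 1 = 1, q_1 = 4*1 + 0 = 4.
  i=2: a_2=3, p_2 = 3*1 + 0 = 3, q_2 = 3*4 + 1 = 13.
  i=3: a_3=5, p_3 = 5*3 + 1 = 16, q_3 = 5*13 + 4 = 69.

0/1, 1/4, 3/13, 16/69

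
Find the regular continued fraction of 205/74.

[2; 1, 3, 2, 1, 5]

Run the Euclidean algorithm on 205 and 74; the successive quotients are the partial quotients a_0, a_1, ... (each step inverts the fractional part left over by the previous one):
  205 = 2*74 + 57, so a_0 = 2.
  74 = 1*57 + 17, so a_1 = 1.
  57 = 3*17 + 6, so a_2 = 3.
  17 = 2*6 + 5, so a_3 = 2.
  6 = 1*5 + 1, so a_4 = 1.
  5 = 5*1 + 0, so a_5 = 5.
The remainder reaches 0 after 6 divisions, so the expansion has 6 partial quotients, read off in order.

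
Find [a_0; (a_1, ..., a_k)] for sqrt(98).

Write x_i = (sqrt(98) + m_i)/d_i with (m_0, d_0) = (0, 1). a_0 = floor(sqrt(98)) = 9, since 9^2 = 81 <= 98 < 100 = 10^2.
Iterate m_{i+1} = d_i*a_i - m_i, d_{i+1} = (98 - m_{i+1}^2)/d_i, a_{i+1} = floor((a_0 + m_{i+1})/d_{i+1}):
  m_1 = 1*9 - 0 = 9, d_1 = (98 - 9^2)/1 = 17/1 = 17, a_1 = floor((9 + 9)/17) = 1.
  m_2 = 17*1 - 9 = 8, d_2 = (98 - 8^2)/17 = 34/17 = 2, a_2 = floor((9 + 8)/2) = 8.
  m_3 = 2*8 - 8 = 8, d_3 = (98 - 8^2)/2 = 34/2 = 17, a_3 = floor((9 + 8)/17) = 1.
  m_4 = 17*1 - 8 = 9, d_4 = (98 - 9^2)/17 = 17/17 = 1, a_4 = floor((9 + 9)/1) = 18.
  m_5 = 1*18 - 9 = 9, d_5 = (98 - 9^2)/1 = 17/1 = 17: (m_5, d_5) = (m_1, d_1) = (9, 17), so from here the quotients repeat a_1, ..., a_4; the period length is 4.
Hence the expansion of sqrt(98) is a_0 = 9 followed by the repeating block 1, 8, 1, 18 (period 4).

[9; (1, 8, 1, 18)]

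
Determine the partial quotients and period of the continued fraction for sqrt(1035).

Write x_i = (sqrt(1035) + m_i)/d_i with (m_0, d_0) = (0, 1). a_0 = floor(sqrt(1035)) = 32, since 32^2 = 1024 <= 1035 < 1089 = 33^2.
Iterate m_{i+1} = d_i*a_i - m_i, d_{i+1} = (1035 - m_{i+1}^2)/d_i, a_{i+1} = floor((a_0 + m_{i+1})/d_{i+1}):
  m_1 = 1*32 - 0 = 32, d_1 = (1035 - 32^2)/1 = 11/1 = 11, a_1 = floor((32 + 32)/11) = 5.
  m_2 = 11*5 - 32 = 23, d_2 = (1035 - 23^2)/11 = 506/11 = 46, a_2 = floor((32 + 23)/46) = 1.
  m_3 = 46*1 - 23 = 23, d_3 = (1035 - 23^2)/46 = 506/46 = 11, a_3 = floor((32 + 23)/11) = 5.
  m_4 = 11*5 - 23 = 32, d_4 = (1035 - 32^2)/11 = 11/11 = 1, a_4 = floor((32 + 32)/1) = 64.
  m_5 = 1*64 - 32 = 32, d_5 = (1035 - 32^2)/1 = 11/1 = 11: (m_5, d_5) = (m_1, d_1) = (32, 11), so from here the quotients repeat a_1, ..., a_4; the period length is 4.
Hence the expansion of sqrt(1035) is a_0 = 32 followed by the repeating block 5, 1, 5, 64 (period 4).

[32; (5, 1, 5, 64)]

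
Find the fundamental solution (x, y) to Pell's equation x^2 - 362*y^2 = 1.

(x, y) = (723, 38)

First expand sqrt(362) as a continued fraction. With x_i = (sqrt(362) + m_i)/d_i and (m_0, d_0) = (0, 1): a_0 = floor(sqrt(362)) = 19, since 19^2 = 361 <= 362 < 400 = 20^2.
Iterate m_{i+1} = d_i*a_i - m_i, d_{i+1} = (362 - m_{i+1}^2)/d_i, a_{i+1} = floor((a_0 + m_{i+1})/d_{i+1}):
  m_1 = 1*19 - 0 = 19, d_1 = (362 - 19^2)/1 = 1/1 = 1, a_1 = floor((19 + 19)/1) = 38.
  m_2 = 1*38 - 19 = 19, d_2 = (362 - 19^2)/1 = 1/1 = 1: (m_2, d_2) = (m_1, d_1) = (19, 1), so from here the quotient a_1 repeats; the period length is 1.
So sqrt(362) = [19; (38)] with period length k = 1.
k is odd, so (p_{k-1}, q_{k-1}) only solves x^2 - 362y^2 = -1 and the fundamental solution of x^2 - 362y^2 = 1 is (p_{2k-1}, q_{2k-1}) = (p_1, q_1); compute convergents through index 1, running through the period twice.
Convergents (p_i = a_i*p_{i-1} + p_{i-2}, q_i = a_i*q_{i-1} + q_{i-2} with p_{-2}=0, p_{-1}=1, q_{-2}=1, q_{-1}=0):
  i=0: a_0=19, p_0 = 19*1 + 0 = 19, q_0 = 19*0 + 1 = 1.
  i=1: a_1=38, p_1 = 38*19 + 1 = 723, q_1 = 38*1 + 0 = 38.
Indeed p_0^2 - 362*q_0^2 = 361 - 362 = -1, not +1.
Check: 723^2 - 362*38^2 = 522729 - 522728 = 1, so (x, y) = (723, 38) solves the equation, and by the theorem it is the least positive solution.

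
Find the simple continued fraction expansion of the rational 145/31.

[4; 1, 2, 10]

Run the Euclidean algorithm on 145 and 31; the successive quotients are the partial quotients a_0, a_1, ... (each step inverts the fractional part left over by the previous one):
  145 = 4*31 + 21, so a_0 = 4.
  31 = 1*21 + 10, so a_1 = 1.
  21 = 2*10 + 1, so a_2 = 2.
  10 = 10*1 + 0, so a_3 = 10.
The remainder reaches 0 after 4 divisions, so the expansion has 4 partial quotients, read off in order.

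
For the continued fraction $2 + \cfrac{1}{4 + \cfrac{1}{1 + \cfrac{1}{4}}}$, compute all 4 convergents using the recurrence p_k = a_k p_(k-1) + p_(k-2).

Using the convergent recurrence p_i = a_i*p_{i-1} + p_{i-2}, q_i = a_i*q_{i-1} + q_{i-2} with p_{-2}=0, p_{-1}=1, q_{-2}=1, q_{-1}=0:
  i=0: a_0=2, p_0 = 2*1 + 0 = 2, q_0 = 2*0 + 1 = 1.
  i=1: a_1=4, p_1 = 4*2 + 1 = 9, q_1 = 4*1 + 0 = 4.
  i=2: a_2=1, p_2 = 1*9 + 2 = 11, q_2 = 1*4 + 1 = 5.
  i=3: a_3=4, p_3 = 4*11 + 9 = 53, q_3 = 4*5 + 4 = 24.

2/1, 9/4, 11/5, 53/24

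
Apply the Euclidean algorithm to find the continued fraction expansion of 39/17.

Run the Euclidean algorithm on 39 and 17; the successive quotients are the partial quotients a_0, a_1, ... (each step inverts the fractional part left over by the previous one):
  39 = 2*17 + 5, so a_0 = 2.
  17 = 3*5 + 2, so a_1 = 3.
  5 = 2*2 + 1, so a_2 = 2.
  2 = 2*1 + 0, so a_3 = 2.
The remainder reaches 0 after 4 divisions, so the expansion has 4 partial quotients, read off in order.

[2; 3, 2, 2]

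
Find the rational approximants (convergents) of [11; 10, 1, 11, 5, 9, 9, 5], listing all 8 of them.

11/1, 111/10, 122/11, 1453/131, 7387/666, 67936/6125, 618811/55791, 3161991/285080

Using the convergent recurrence p_i = a_i*p_{i-1} + p_{i-2}, q_i = a_i*q_{i-1} + q_{i-2} with p_{-2}=0, p_{-1}=1, q_{-2}=1, q_{-1}=0:
  i=0: a_0=11, p_0 = 11*1 + 0 = 11, q_0 = 11*0 + 1 = 1.
  i=1: a_1=10, p_1 = 10*11 + 1 = 111, q_1 = 10*1 + 0 = 10.
  i=2: a_2=1, p_2 = 1*111 + 11 = 122, q_2 = 1*10 + 1 = 11.
  i=3: a_3=11, p_3 = 11*122 + 111 = 1453, q_3 = 11*11 + 10 = 131.
  i=4: a_4=5, p_4 = 5*1453 + 122 = 7387, q_4 = 5*131 + 11 = 666.
  i=5: a_5=9, p_5 = 9*7387 + 1453 = 67936, q_5 = 9*666 + 131 = 6125.
  i=6: a_6=9, p_6 = 9*67936 + 7387 = 618811, q_6 = 9*6125 + 666 = 55791.
  i=7: a_7=5, p_7 = 5*618811 + 67936 = 3161991, q_7 = 5*55791 + 6125 = 285080.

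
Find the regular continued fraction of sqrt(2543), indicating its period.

[50; (2, 2, 1, 49, 1, 2, 2, 100)]

Write x_i = (sqrt(2543) + m_i)/d_i with (m_0, d_0) = (0, 1). a_0 = floor(sqrt(2543)) = 50, since 50^2 = 2500 <= 2543 < 2601 = 51^2.
Iterate m_{i+1} = d_i*a_i - m_i, d_{i+1} = (2543 - m_{i+1}^2)/d_i, a_{i+1} = floor((a_0 + m_{i+1})/d_{i+1}):
  m_1 = 1*50 - 0 = 50, d_1 = (2543 - 50^2)/1 = 43/1 = 43, a_1 = floor((50 + 50)/43) = 2.
  m_2 = 43*2 - 50 = 36, d_2 = (2543 - 36^2)/43 = 1247/43 = 29, a_2 = floor((50 + 36)/29) = 2.
  m_3 = 29*2 - 36 = 22, d_3 = (2543 - 22^2)/29 = 2059/29 = 71, a_3 = floor((50 + 22)/71) = 1.
  m_4 = 71*1 - 22 = 49, d_4 = (2543 - 49^2)/71 = 142/71 = 2, a_4 = floor((50 + 49)/2) = 49.
  m_5 = 2*49 - 49 = 49, d_5 = (2543 - 49^2)/2 = 142/2 = 71, a_5 = floor((50 + 49)/71) = 1.
  m_6 = 71*1 - 49 = 22, d_6 = (2543 - 22^2)/71 = 2059/71 = 29, a_6 = floor((50 + 22)/29) = 2.
  m_7 = 29*2 - 22 = 36, d_7 = (2543 - 36^2)/29 = 1247/29 = 43, a_7 = floor((50 + 36)/43) = 2.
  m_8 = 43*2 - 36 = 50, d_8 = (2543 - 50^2)/43 = 43/43 = 1, a_8 = floor((50 + 50)/1) = 100.
  m_9 = 1*100 - 50 = 50, d_9 = (2543 - 50^2)/1 = 43/1 = 43: (m_9, d_9) = (m_1, d_1) = (50, 43), so from here the quotients repeat a_1, ..., a_8; the period length is 8.
Hence the expansion of sqrt(2543) is a_0 = 50 followed by the repeating block 2, 2, 1, 49, 1, 2, 2, 100 (period 8).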